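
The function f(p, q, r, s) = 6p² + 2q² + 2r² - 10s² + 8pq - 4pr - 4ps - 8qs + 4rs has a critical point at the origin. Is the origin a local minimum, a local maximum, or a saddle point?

saddle point

The Hessian at the origin is H = [[12, 8, -4, -4], [8, 4, 0, -8], [-4, 0, 4, 4], [-4, -8, 4, -20]].
Congruent diagonalization of H (simultaneous row and column reduction) yields pivots 12, -4/3, 8, -8.
So there are 2 positive, 2 negative pivots.
H is indefinite, so the origin is a saddle point.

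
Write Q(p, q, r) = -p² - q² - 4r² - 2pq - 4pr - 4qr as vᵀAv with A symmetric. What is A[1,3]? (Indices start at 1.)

The coefficient of p·r in Q is -4. For a symmetric A this equals A[1,3] + A[3,1] = 2·A[1,3].
So A[1,3] = -4/2 = -2.

-2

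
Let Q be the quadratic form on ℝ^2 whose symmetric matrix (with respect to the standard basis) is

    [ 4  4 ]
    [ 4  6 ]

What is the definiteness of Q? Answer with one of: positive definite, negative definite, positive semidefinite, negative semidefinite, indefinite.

Leading principal minors: Δ_1 = 4, Δ_2 = 8.
All leading principal minors are positive, so by Sylvester's criterion Q is positive definite.

positive definite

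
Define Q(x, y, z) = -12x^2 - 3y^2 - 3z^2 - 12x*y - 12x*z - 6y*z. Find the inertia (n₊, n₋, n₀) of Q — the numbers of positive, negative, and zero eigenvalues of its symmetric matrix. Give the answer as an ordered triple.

Write A = [[-12, -6, -6], [-6, -3, -3], [-6, -3, -3]].
Applying the same elementary operations to the rows and columns of A produces a congruent diagonal matrix with entries -12, 0, 0.
That gives 1 negative, 2 zero pivots.

(0, 1, 2)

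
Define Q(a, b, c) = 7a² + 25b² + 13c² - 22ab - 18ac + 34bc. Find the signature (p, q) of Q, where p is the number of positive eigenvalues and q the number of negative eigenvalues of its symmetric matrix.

Write A = [[7, -11, -9], [-11, 25, 17], [-9, 17, 13]].
Congruent diagonalization of A (simultaneous row and column reduction) yields pivots 7, 54/7, 10/27.
Counting signs: 3 positive.

(3, 0)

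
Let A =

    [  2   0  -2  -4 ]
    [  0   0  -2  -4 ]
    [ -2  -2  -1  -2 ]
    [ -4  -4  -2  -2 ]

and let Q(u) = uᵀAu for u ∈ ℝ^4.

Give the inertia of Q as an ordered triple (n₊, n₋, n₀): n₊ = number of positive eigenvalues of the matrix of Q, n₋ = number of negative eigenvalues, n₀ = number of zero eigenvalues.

By Sylvester's law of inertia any congruent diagonalization of A has 3 positive, 1 negative and 0 zero entries.

(3, 1, 0)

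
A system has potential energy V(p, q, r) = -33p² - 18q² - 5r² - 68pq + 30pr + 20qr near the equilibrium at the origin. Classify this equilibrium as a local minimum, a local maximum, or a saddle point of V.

The Hessian at the origin is H = [[-66, -68, 30], [-68, -36, 20], [30, 20, -10]].
Applying the same elementary operations to the rows and columns of H produces a congruent diagonal matrix with entries -66, 1124/33, 40/281.
Counting signs: 2 positive, 1 negative.
H is indefinite, so the origin is a saddle point.

saddle point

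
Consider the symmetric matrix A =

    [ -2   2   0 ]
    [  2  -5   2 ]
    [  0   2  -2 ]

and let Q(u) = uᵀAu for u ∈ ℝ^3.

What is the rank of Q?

Row-reducing A symmetrically gives the diagonal entries -2, -3, -2/3.
Counting signs: 3 negative.
The rank is the number of nonzero pivots: 3.

3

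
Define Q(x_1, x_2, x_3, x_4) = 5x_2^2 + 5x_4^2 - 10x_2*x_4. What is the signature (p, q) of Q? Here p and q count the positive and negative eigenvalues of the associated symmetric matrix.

The symmetric matrix is A = [[0, 0, 0, 0], [0, 5, 0, -5], [0, 0, 0, 0], [0, -5, 0, 5]].
Applying the same elementary operations to the rows and columns of A produces a congruent diagonal matrix with entries 0, 5, 0, 0.
That gives 1 positive, 3 zero pivots.

(1, 0)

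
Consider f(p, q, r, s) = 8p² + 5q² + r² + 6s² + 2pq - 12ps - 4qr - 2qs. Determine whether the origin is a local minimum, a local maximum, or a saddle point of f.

local minimum

The Hessian at the origin is H = [[16, 2, 0, -12], [2, 10, -4, -2], [0, -4, 2, 0], [-12, -2, 0, 12]].
Symmetric row and column elimination reduces H to a congruent diagonal form with pivots 16, 39/4, 14/39, 20/7.
Counting signs: 4 positive.
H is positive definite, so the origin is a strict local minimum.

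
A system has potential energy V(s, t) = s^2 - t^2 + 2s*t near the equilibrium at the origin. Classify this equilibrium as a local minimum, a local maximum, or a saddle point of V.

saddle point

The Hessian at the origin is H = [[2, 2], [2, -2]].
det H = 2·-2 − (2)² = -8 < 0, so H is indefinite.
Therefore the origin is a saddle point.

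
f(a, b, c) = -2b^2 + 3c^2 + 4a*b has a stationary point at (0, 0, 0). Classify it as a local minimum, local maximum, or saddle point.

The Hessian at the origin is H = [[0, 4, 0], [4, -4, 0], [0, 0, 6]].
H is indefinite, so the origin is a saddle point.

saddle point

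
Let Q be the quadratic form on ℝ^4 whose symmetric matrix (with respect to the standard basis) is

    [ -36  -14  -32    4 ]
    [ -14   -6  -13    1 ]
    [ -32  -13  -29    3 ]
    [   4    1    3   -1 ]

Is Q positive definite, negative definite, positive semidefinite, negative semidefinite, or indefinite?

Symmetric row and column elimination reduces A to a congruent diagonal form with pivots -36, -5/9, 0, 0.
Counting signs: 2 negative, 2 zero.
Hence Q is negative semidefinite.

negative semidefinite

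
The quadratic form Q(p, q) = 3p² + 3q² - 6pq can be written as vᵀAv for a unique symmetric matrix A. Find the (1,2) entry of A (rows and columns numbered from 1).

-3

The coefficient of p·q in Q is -6. For a symmetric A this equals A[1,2] + A[2,1] = 2·A[1,2].
So A[1,2] = -6/2 = -3.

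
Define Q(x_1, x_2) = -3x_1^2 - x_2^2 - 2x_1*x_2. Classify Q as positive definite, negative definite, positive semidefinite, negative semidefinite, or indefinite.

The symmetric matrix of Q is [[-3, -1], [-1, -1]].
For the 2×2 matrix [[-3, -1], [-1, -1]]: det = -3·-1 − (-1)² = 2, trace = -4.
det > 0 so both eigenvalues share the sign of the trace; trace = -4 < 0 ⇒ both negative.

negative definite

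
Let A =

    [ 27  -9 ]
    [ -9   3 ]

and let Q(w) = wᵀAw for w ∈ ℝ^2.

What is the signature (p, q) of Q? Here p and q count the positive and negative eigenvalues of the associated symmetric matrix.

(1, 0)

Applying the same elementary operations to the rows and columns of A produces a congruent diagonal matrix with entries 27, 0.
Counting signs: 1 positive, 1 zero.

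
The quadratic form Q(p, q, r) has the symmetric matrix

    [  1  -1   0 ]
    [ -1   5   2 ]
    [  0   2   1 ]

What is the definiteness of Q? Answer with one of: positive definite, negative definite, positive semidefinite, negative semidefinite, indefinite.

Congruent diagonalization of A (simultaneous row and column reduction) yields pivots 1, 4, 0.
That gives 2 positive, 1 zero pivots.
Hence Q is positive semidefinite.

positive semidefinite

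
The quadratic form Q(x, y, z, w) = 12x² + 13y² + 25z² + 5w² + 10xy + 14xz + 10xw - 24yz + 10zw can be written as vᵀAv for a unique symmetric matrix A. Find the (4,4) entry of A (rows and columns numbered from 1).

The coefficient of w² in Q is 5, and that is exactly A[4,4].

5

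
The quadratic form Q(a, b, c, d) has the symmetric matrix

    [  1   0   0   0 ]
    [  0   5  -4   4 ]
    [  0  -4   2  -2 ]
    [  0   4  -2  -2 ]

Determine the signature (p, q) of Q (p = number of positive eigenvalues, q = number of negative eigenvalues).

An LDLᵀ factorisation of A has diagonal entries 1, 5, -6/5, -4.
Counting signs: 2 positive, 2 negative.

(2, 2)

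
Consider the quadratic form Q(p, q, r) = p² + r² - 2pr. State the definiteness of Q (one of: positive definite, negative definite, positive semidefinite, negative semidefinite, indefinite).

positive semidefinite

The symmetric matrix is A = [[1, 0, -1], [0, 0, 0], [-1, 0, 1]].
Symmetric row and column elimination reduces A to a congruent diagonal form with pivots 1, 0, 0.
That gives 1 positive, 2 zero pivots.
Hence Q is positive semidefinite.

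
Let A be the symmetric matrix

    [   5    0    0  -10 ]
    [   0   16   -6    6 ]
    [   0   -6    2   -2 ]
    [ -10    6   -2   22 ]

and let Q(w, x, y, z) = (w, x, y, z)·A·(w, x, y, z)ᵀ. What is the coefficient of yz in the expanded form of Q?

-4

The coefficient of yz is A[3,4] + A[4,3] = 2·(-2) = -4.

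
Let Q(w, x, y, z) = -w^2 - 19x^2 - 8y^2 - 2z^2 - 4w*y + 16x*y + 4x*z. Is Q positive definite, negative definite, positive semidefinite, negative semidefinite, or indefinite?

negative definite

The symmetric matrix is A = [[-1, 0, -2, 0], [0, -19, 8, 2], [-2, 8, -8, 0], [0, 2, 0, -2]].
Congruent diagonalization of A (simultaneous row and column reduction) yields pivots -1, -19, -12/19, -2/3.
That gives 4 negative pivots.
Hence Q is negative definite.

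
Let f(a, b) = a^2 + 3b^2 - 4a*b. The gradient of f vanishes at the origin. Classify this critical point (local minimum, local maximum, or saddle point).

saddle point

The Hessian at the origin is H = [[2, -4], [-4, 6]].
det H = 2·6 − (-4)² = -4 < 0, so H is indefinite.
Therefore the origin is a saddle point.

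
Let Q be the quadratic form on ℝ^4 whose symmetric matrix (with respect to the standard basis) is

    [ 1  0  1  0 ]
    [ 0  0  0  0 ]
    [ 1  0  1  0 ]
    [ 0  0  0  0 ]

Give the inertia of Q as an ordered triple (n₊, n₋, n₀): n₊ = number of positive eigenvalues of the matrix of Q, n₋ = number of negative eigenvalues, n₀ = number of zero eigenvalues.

Applying the same elementary operations to the rows and columns of A produces a congruent diagonal matrix with entries 1, 0, 0, 0.
Counting signs: 1 positive, 3 zero.

(1, 0, 3)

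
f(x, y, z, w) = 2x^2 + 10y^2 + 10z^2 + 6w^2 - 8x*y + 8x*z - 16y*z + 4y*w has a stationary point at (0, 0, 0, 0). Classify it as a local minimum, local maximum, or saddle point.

The Hessian at the origin is H = [[4, -8, 8, 0], [-8, 20, -16, 4], [8, -16, 20, 0], [0, 4, 0, 12]].
An LDLᵀ factorisation of H has diagonal entries 4, 4, 4, 8.
Counting signs: 4 positive.
H is positive definite, so the origin is a strict local minimum.

local minimum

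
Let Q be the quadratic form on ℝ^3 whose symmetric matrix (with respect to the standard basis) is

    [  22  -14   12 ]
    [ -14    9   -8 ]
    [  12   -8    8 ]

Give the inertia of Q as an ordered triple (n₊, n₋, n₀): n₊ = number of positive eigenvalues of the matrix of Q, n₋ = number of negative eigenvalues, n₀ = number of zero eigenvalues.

(2, 0, 1)

Symmetric row and column elimination reduces A to a congruent diagonal form with pivots 22, 1/11, 0.
Counting signs: 2 positive, 1 zero.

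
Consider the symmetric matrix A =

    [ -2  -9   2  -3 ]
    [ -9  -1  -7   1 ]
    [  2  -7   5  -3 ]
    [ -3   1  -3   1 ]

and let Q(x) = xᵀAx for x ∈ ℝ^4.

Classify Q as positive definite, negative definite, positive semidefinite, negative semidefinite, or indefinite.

indefinite

Row-reducing A symmetrically gives the diagonal entries -2, 79/2, 41/79, 6/41.
Counting signs: 3 positive, 1 negative.
Hence Q is indefinite.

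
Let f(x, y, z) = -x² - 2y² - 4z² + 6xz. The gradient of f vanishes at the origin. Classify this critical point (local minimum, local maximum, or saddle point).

saddle point

The Hessian at the origin is H = [[-2, 0, 6], [0, -4, 0], [6, 0, -8]].
Symmetric row and column elimination reduces H to a congruent diagonal form with pivots -2, -4, 10.
So there are 1 positive, 2 negative pivots.
H is indefinite, so the origin is a saddle point.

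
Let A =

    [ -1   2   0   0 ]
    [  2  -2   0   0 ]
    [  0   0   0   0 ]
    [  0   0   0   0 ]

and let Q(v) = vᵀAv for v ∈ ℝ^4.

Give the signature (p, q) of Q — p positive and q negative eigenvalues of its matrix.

(1, 1)

Congruent diagonalization of A (simultaneous row and column reduction) yields pivots -1, 2, 0, 0.
So there are 1 positive, 1 negative, 2 zero pivots.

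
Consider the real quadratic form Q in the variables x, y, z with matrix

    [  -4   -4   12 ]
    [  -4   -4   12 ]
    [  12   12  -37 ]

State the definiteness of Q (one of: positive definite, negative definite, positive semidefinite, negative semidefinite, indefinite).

negative semidefinite

Row-reducing A symmetrically gives the diagonal entries -4, 0, -1.
That gives 2 negative, 1 zero pivots.
Hence Q is negative semidefinite.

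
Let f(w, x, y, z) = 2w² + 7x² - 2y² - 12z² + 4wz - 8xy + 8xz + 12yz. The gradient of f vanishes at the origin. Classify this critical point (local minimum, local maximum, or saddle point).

saddle point

The Hessian at the origin is H = [[4, 0, 0, 4], [0, 14, -8, 8], [0, -8, -4, 12], [4, 8, 12, -24]].
Applying the same elementary operations to the rows and columns of H produces a congruent diagonal matrix with entries 4, 14, -60/7, -8/15.
So there are 2 positive, 2 negative pivots.
H is indefinite, so the origin is a saddle point.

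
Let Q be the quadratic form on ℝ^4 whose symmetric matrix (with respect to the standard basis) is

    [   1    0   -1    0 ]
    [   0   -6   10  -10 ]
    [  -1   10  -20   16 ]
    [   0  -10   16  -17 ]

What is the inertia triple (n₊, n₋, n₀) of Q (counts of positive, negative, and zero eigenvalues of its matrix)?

(1, 3, 0)

Congruent diagonalization of A (simultaneous row and column reduction) yields pivots 1, -6, -13/3, -3/13.
Counting signs: 1 positive, 3 negative.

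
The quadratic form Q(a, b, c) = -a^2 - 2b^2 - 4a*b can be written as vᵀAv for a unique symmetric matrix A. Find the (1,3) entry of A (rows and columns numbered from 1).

0

The coefficient of a·c in Q is 0. For a symmetric A this equals A[1,3] + A[3,1] = 2·A[1,3].
So A[1,3] = 0/2 = 0.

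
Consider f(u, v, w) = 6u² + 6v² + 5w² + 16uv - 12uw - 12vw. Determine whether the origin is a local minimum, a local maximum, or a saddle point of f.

saddle point

The Hessian at the origin is H = [[12, 16, -12], [16, 12, -12], [-12, -12, 10]].
An LDLᵀ factorisation of H has diagonal entries 12, -28/3, -2/7.
So there are 1 positive, 2 negative pivots.
H is indefinite, so the origin is a saddle point.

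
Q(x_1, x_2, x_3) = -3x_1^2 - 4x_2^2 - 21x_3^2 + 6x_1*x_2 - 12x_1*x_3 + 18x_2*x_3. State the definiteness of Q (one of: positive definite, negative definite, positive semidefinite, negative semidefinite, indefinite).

The associated matrix is A = [[-3, 3, -6], [3, -4, 9], [-6, 9, -21]].
Applying the same elementary operations to the rows and columns of A produces a congruent diagonal matrix with entries -3, -1, 0.
That gives 2 negative, 1 zero pivots.
Hence Q is negative semidefinite.

negative semidefinite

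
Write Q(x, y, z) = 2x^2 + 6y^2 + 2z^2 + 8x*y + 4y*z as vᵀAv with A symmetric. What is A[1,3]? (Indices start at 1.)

0

The coefficient of x·z in Q is 0. For a symmetric A this equals A[1,3] + A[3,1] = 2·A[1,3].
So A[1,3] = 0/2 = 0.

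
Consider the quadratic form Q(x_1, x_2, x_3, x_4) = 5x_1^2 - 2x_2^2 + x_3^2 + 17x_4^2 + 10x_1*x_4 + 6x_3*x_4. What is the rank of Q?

4

The symmetric matrix is A = [[5, 0, 0, 5], [0, -2, 0, 0], [0, 0, 1, 3], [5, 0, 3, 17]].
An LDLᵀ factorisation of A has diagonal entries 5, -2, 1, 3.
Counting signs: 3 positive, 1 negative.
The rank is the number of nonzero pivots: 4.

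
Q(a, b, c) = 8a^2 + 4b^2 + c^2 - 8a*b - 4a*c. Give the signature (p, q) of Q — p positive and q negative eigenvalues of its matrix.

The associated matrix is A = [[8, -4, -2], [-4, 4, 0], [-2, 0, 1]].
Applying the same elementary operations to the rows and columns of A produces a congruent diagonal matrix with entries 8, 2, 0.
Counting signs: 2 positive, 1 zero.

(2, 0)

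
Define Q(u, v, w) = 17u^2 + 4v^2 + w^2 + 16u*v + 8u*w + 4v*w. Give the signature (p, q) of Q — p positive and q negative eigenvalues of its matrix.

(2, 0)

Write A = [[17, 8, 4], [8, 4, 2], [4, 2, 1]].
Applying the same elementary operations to the rows and columns of A produces a congruent diagonal matrix with entries 17, 4/17, 0.
That gives 2 positive, 1 zero pivots.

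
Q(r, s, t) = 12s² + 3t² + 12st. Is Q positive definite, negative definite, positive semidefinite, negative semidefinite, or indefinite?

Write A = [[0, 0, 0], [0, 12, 6], [0, 6, 3]].
Applying the same elementary operations to the rows and columns of A produces a congruent diagonal matrix with entries 0, 12, 0.
So there are 1 positive, 2 zero pivots.
Hence Q is positive semidefinite.

positive semidefinite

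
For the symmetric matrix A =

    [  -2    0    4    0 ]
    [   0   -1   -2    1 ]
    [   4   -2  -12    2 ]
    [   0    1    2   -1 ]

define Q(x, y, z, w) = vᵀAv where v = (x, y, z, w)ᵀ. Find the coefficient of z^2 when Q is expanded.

The coefficient of z^2 is the diagonal entry A[3,3] = -12.

-12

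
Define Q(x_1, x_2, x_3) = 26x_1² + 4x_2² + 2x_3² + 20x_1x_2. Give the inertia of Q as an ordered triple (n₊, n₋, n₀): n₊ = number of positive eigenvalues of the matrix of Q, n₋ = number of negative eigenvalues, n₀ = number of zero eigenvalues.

Write A = [[26, 10, 0], [10, 4, 0], [0, 0, 2]].
An LDLᵀ factorisation of A has diagonal entries 26, 2/13, 2.
Counting signs: 3 positive.

(3, 0, 0)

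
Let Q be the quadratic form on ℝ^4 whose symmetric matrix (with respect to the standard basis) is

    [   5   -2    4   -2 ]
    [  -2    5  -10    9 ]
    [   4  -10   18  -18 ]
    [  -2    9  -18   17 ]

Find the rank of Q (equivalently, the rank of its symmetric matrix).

Symmetric row and column elimination reduces A to a congruent diagonal form with pivots 5, 21/5, -2, 4/21.
That gives 3 positive, 1 negative pivots.
The rank is the number of nonzero pivots: 4.

4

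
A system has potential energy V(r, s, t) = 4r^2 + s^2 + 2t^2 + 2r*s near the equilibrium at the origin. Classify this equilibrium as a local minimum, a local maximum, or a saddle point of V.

The Hessian at the origin is H = [[8, 2, 0], [2, 2, 0], [0, 0, 4]].
Symmetric row and column elimination reduces H to a congruent diagonal form with pivots 8, 3/2, 4.
Counting signs: 3 positive.
H is positive definite, so the origin is a strict local minimum.

local minimum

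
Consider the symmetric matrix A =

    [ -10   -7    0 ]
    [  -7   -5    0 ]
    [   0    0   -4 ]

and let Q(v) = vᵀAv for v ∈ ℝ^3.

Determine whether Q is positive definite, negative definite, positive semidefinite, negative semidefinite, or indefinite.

negative definite

Leading principal minors: Δ_1 = -10, Δ_2 = 1, Δ_3 = -4.
The signs alternate starting with Δ_1 < 0, so by Sylvester's criterion Q is negative definite.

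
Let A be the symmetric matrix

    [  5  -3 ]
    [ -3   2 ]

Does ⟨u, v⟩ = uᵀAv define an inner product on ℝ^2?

Congruent diagonalization of A (simultaneous row and column reduction) yields pivots 5, 1/5.
So there are 2 positive pivots.
Hence Q is positive definite.
⟨·,·⟩ is an inner product exactly when A is positive definite.

yes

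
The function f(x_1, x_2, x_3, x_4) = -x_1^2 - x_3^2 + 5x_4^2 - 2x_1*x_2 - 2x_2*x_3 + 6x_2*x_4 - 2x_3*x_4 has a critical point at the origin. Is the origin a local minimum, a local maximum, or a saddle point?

saddle point

The Hessian at the origin is H = [[-2, -2, 0, 0], [-2, 0, -2, 6], [0, -2, -2, -2], [0, 6, -2, 10]].
An LDLᵀ factorisation of H has diagonal entries -2, 2, -4, -4.
That gives 1 positive, 3 negative pivots.
H is indefinite, so the origin is a saddle point.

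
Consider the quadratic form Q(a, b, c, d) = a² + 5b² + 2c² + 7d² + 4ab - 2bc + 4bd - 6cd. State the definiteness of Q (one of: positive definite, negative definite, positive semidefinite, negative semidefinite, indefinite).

positive definite

The symmetric matrix of Q is A = [[1, 2, 0, 0], [2, 5, -1, 2], [0, -1, 2, -3], [0, 2, -3, 7]].
Leading principal minors: Δ_1 = 1, Δ_2 = 1, Δ_3 = 1, Δ_4 = 2.
All leading principal minors are positive, so by Sylvester's criterion Q is positive definite.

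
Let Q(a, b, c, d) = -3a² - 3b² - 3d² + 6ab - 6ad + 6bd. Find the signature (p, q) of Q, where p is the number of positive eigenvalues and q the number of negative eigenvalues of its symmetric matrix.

The associated matrix is A = [[-3, 3, 0, -3], [3, -3, 0, 3], [0, 0, 0, 0], [-3, 3, 0, -3]].
Congruent diagonalization of A (simultaneous row and column reduction) yields pivots -3, 0, 0, 0.
That gives 1 negative, 3 zero pivots.

(0, 1)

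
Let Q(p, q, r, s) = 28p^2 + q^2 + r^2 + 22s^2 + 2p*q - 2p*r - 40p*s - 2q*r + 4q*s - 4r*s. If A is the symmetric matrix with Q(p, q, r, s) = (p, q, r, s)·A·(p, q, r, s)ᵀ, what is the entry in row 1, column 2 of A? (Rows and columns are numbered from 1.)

1

The coefficient of p·q in Q is 2. For a symmetric A this equals A[1,2] + A[2,1] = 2·A[1,2].
So A[1,2] = 2/2 = 1.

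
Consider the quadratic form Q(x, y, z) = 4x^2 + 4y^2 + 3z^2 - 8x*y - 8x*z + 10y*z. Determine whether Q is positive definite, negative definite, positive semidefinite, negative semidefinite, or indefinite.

indefinite

The symmetric matrix is A = [[4, -4, -4], [-4, 4, 5], [-4, 5, 3]].
A is congruent to a diagonal matrix with 2 positive, 1 negative and 0 zero entries, so Q is indefinite.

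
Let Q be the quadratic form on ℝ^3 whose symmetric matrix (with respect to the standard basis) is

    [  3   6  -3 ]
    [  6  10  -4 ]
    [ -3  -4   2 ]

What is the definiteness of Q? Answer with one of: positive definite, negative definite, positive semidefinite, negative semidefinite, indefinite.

Congruent diagonalization of A (simultaneous row and column reduction) yields pivots 3, -2, 1.
Counting signs: 2 positive, 1 negative.
Hence Q is indefinite.

indefinite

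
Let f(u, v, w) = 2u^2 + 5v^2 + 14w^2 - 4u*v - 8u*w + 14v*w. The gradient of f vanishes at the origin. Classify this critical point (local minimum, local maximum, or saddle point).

local minimum

The Hessian at the origin is H = [[4, -4, -8], [-4, 10, 14], [-8, 14, 28]].
Symmetric row and column elimination reduces H to a congruent diagonal form with pivots 4, 6, 6.
So there are 3 positive pivots.
H is positive definite, so the origin is a strict local minimum.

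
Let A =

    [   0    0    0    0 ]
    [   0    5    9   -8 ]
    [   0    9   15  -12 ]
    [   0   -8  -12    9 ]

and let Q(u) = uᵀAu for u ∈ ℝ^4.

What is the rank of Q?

3

Applying the same elementary operations to the rows and columns of A produces a congruent diagonal matrix with entries 0, 5, -6/5, 1.
So there are 2 positive, 1 negative, 1 zero pivots.
The rank is the number of nonzero pivots: 3.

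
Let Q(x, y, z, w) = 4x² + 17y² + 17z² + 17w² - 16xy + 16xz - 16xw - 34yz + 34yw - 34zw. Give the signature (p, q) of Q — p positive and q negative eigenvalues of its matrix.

(2, 0)

Write A = [[4, -8, 8, -8], [-8, 17, -17, 17], [8, -17, 17, -17], [-8, 17, -17, 17]].
Symmetric row and column elimination reduces A to a congruent diagonal form with pivots 4, 1, 0, 0.
So there are 2 positive, 2 zero pivots.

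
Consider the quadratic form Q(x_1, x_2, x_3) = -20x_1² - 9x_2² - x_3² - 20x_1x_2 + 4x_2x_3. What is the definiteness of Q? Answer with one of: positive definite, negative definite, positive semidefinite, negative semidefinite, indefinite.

negative semidefinite

Write A = [[-20, -10, 0], [-10, -9, 2], [0, 2, -1]].
Symmetric row and column elimination reduces A to a congruent diagonal form with pivots -20, -4, 0.
So there are 2 negative, 1 zero pivots.
Hence Q is negative semidefinite.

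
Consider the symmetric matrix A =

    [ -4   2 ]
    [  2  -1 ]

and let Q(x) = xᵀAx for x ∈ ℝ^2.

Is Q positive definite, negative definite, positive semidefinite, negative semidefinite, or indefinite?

negative semidefinite

For the 2×2 matrix [[-4, 2], [2, -1]]: det = -4·-1 − (2)² = 0, trace = -5.
det = 0 so one eigenvalue is zero; the form is semidefinite with the sign of the trace.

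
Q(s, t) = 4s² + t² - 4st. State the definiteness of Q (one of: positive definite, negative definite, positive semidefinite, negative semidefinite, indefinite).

positive semidefinite

The symmetric matrix of Q is [[4, -2], [-2, 1]].
For the 2×2 matrix [[4, -2], [-2, 1]]: det = 4·1 − (-2)² = 0, trace = 5.
det = 0 so one eigenvalue is zero; the form is semidefinite with the sign of the trace.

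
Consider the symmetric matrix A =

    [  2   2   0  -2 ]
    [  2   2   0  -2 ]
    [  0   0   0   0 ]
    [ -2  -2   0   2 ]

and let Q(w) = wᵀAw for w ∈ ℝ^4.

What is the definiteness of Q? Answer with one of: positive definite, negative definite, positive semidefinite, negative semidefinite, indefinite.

Symmetric row and column elimination reduces A to a congruent diagonal form with pivots 2, 0, 0, 0.
Counting signs: 1 positive, 3 zero.
Hence Q is positive semidefinite.

positive semidefinite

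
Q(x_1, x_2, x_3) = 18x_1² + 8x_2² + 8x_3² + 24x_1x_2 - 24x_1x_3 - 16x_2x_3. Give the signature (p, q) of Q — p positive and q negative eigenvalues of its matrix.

The associated matrix is A = [[18, 12, -12], [12, 8, -8], [-12, -8, 8]].
Symmetric row and column elimination reduces A to a congruent diagonal form with pivots 18, 0, 0.
Counting signs: 1 positive, 2 zero.

(1, 0)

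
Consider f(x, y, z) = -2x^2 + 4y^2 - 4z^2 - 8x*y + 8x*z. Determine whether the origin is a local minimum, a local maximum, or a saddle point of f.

saddle point

The Hessian at the origin is H = [[-4, -8, 8], [-8, 8, 0], [8, 0, -8]].
Symmetric row and column elimination reduces H to a congruent diagonal form with pivots -4, 24, -8/3.
So there are 1 positive, 2 negative pivots.
H is indefinite, so the origin is a saddle point.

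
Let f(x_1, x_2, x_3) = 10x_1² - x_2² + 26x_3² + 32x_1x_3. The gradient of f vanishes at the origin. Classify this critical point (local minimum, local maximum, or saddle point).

saddle point

The Hessian at the origin is H = [[20, 0, 32], [0, -2, 0], [32, 0, 52]].
Row-reducing H symmetrically gives the diagonal entries 20, -2, 4/5.
So there are 2 positive, 1 negative pivots.
H is indefinite, so the origin is a saddle point.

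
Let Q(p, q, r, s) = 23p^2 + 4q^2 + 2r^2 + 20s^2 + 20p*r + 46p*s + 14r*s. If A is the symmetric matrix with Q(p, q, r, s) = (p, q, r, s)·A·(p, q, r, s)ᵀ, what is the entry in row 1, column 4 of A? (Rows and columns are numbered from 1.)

23

The coefficient of p·s in Q is 46. For a symmetric A this equals A[1,4] + A[4,1] = 2·A[1,4].
So A[1,4] = 46/2 = 23.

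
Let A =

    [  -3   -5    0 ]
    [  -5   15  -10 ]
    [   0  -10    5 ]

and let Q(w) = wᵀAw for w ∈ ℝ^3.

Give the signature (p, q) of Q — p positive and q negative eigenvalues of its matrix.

Congruent diagonalization of A (simultaneous row and column reduction) yields pivots -3, 70/3, 5/7.
That gives 2 positive, 1 negative pivots.

(2, 1)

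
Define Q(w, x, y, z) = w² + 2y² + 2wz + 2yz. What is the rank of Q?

3

The symmetric matrix is A = [[1, 0, 0, 1], [0, 0, 0, 0], [0, 0, 2, 1], [1, 0, 1, 0]].
Symmetric row and column elimination reduces A to a congruent diagonal form with pivots 1, 0, 2, -3/2.
That gives 2 positive, 1 negative, 1 zero pivots.
The rank is the number of nonzero pivots: 3.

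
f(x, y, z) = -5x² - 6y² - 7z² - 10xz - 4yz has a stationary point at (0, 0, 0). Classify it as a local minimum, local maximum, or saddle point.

local maximum

The Hessian at the origin is H = [[-10, 0, -10], [0, -12, -4], [-10, -4, -14]].
Row-reducing H symmetrically gives the diagonal entries -10, -12, -8/3.
That gives 3 negative pivots.
H is negative definite, so the origin is a strict local maximum.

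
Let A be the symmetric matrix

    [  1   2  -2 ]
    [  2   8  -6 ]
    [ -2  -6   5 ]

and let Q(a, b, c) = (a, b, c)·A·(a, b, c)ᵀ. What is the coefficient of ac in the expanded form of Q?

-4

The coefficient of ac is A[1,3] + A[3,1] = 2·(-2) = -4.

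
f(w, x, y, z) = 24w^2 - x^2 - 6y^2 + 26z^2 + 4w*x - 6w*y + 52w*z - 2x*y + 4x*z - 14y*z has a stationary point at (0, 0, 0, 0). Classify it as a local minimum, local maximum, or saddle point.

The Hessian at the origin is H = [[48, 4, -6, 52], [4, -2, -2, 4], [-6, -2, -12, -14], [52, 4, -14, 52]].
An LDLᵀ factorisation of H has diagonal entries 48, -7/3, -165/14, 12/55.
So there are 2 positive, 2 negative pivots.
H is indefinite, so the origin is a saddle point.

saddle point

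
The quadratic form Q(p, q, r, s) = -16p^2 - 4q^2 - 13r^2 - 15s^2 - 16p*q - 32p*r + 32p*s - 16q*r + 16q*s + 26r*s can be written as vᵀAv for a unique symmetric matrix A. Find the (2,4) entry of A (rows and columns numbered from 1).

8

The coefficient of q·s in Q is 16. For a symmetric A this equals A[2,4] + A[4,2] = 2·A[2,4].
So A[2,4] = 16/2 = 8.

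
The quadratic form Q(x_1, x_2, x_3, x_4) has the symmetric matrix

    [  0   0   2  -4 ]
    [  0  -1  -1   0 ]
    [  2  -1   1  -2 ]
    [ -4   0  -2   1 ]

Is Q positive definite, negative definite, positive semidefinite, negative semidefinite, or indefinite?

A is congruent to a diagonal matrix with 2 positive, 2 negative and 0 zero entries, so Q is indefinite.

indefinite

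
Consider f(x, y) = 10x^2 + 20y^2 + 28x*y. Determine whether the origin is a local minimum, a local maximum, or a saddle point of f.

local minimum

The Hessian at the origin is H = [[20, 28], [28, 40]].
det H = 20·40 − (28)² = 16 > 0 and H[1,1] = 20 > 0, so H is positive definite.
Therefore the origin is a local minimum.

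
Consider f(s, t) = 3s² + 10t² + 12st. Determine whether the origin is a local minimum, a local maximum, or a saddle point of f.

The Hessian at the origin is H = [[6, 12], [12, 20]].
det H = 6·20 − (12)² = -24 < 0, so H is indefinite.
Therefore the origin is a saddle point.

saddle point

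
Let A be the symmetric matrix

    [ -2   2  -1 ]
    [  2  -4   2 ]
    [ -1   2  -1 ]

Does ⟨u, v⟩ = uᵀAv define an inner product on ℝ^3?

no

Row-reducing A symmetrically gives the diagonal entries -2, -2, 0.
Counting signs: 2 negative, 1 zero.
Hence Q is negative semidefinite.
⟨·,·⟩ is an inner product exactly when A is positive definite.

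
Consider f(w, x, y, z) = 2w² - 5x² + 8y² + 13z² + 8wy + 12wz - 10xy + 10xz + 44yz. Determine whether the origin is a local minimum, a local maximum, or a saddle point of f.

The Hessian at the origin is H = [[4, 0, 8, 12], [0, -10, -10, 10], [8, -10, 16, 44], [12, 10, 44, 26]].
Applying the same elementary operations to the rows and columns of H produces a congruent diagonal matrix with entries 4, -10, 10, -10.
So there are 2 positive, 2 negative pivots.
H is indefinite, so the origin is a saddle point.

saddle point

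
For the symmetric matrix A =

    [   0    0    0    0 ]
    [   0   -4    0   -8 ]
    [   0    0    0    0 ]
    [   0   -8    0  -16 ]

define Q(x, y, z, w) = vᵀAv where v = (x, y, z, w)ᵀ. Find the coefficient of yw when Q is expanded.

The coefficient of yw is A[2,4] + A[4,2] = 2·(-8) = -16.

-16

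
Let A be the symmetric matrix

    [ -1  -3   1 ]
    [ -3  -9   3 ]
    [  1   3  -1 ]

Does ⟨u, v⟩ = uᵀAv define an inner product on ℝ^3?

Congruent diagonalization of A (simultaneous row and column reduction) yields pivots -1, 0, 0.
That gives 1 negative, 2 zero pivots.
Hence Q is negative semidefinite.
⟨·,·⟩ is an inner product exactly when A is positive definite.

no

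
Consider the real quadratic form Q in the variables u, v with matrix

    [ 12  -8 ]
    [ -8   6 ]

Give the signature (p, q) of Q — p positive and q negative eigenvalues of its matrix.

An LDLᵀ factorisation of A has diagonal entries 12, 2/3.
So there are 2 positive pivots.

(2, 0)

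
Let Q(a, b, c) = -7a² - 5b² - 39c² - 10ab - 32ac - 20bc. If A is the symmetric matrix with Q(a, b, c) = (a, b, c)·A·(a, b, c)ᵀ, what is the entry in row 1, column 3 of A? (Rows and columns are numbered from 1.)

-16

The coefficient of a·c in Q is -32. For a symmetric A this equals A[1,3] + A[3,1] = 2·A[1,3].
So A[1,3] = -32/2 = -16.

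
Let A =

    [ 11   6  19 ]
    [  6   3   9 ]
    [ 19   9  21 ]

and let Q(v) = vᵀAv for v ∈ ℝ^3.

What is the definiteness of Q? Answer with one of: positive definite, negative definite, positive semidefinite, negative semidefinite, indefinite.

Symmetric row and column elimination reduces A to a congruent diagonal form with pivots 11, -3/11, -5.
Counting signs: 1 positive, 2 negative.
Hence Q is indefinite.

indefinite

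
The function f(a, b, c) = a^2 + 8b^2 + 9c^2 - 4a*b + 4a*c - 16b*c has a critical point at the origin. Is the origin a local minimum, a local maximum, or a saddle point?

local minimum

The Hessian at the origin is H = [[2, -4, 4], [-4, 16, -16], [4, -16, 18]].
Row-reducing H symmetrically gives the diagonal entries 2, 8, 2.
So there are 3 positive pivots.
H is positive definite, so the origin is a strict local minimum.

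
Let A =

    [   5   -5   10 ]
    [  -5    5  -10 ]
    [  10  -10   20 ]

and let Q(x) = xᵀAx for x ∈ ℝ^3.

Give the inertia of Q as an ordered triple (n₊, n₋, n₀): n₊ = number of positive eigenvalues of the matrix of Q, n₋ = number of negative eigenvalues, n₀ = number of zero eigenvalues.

Symmetric row and column elimination reduces A to a congruent diagonal form with pivots 5, 0, 0.
Counting signs: 1 positive, 2 zero.

(1, 0, 2)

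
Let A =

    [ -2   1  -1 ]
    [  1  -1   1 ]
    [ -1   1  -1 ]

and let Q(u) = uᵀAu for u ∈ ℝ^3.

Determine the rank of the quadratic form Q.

Row-reducing A symmetrically gives the diagonal entries -2, -1/2, 0.
Counting signs: 2 negative, 1 zero.
The rank is the number of nonzero pivots: 2.

2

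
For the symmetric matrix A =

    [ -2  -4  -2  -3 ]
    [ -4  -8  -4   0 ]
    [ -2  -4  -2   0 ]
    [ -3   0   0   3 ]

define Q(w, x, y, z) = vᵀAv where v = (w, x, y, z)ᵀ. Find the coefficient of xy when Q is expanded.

The coefficient of xy is A[2,3] + A[3,2] = 2·(-4) = -8.

-8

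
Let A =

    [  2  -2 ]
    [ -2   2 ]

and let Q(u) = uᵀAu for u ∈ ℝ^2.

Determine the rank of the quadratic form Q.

Symmetric row and column elimination reduces A to a congruent diagonal form with pivots 2, 0.
So there are 1 positive, 1 zero pivots.
The rank is the number of nonzero pivots: 1.

1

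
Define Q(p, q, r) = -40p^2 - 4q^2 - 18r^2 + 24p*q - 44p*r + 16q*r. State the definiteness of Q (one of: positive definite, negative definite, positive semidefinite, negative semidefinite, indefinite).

negative definite

Write A = [[-40, 12, -22], [12, -4, 8], [-22, 8, -18]].
Symmetric row and column elimination reduces A to a congruent diagonal form with pivots -40, -2/5, -1.
Counting signs: 3 negative.
Hence Q is negative definite.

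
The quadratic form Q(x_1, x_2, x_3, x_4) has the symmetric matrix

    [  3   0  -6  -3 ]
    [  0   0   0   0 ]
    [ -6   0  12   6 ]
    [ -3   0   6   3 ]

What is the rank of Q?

Symmetric row and column elimination reduces A to a congruent diagonal form with pivots 3, 0, 0, 0.
Counting signs: 1 positive, 3 zero.
The rank is the number of nonzero pivots: 1.

1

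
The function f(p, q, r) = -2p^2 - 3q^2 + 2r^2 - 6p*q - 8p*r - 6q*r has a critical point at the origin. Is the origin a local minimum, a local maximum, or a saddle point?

The Hessian at the origin is H = [[-4, -6, -8], [-6, -6, -6], [-8, -6, 4]].
An LDLᵀ factorisation of H has diagonal entries -4, 3, 8.
Counting signs: 2 positive, 1 negative.
H is indefinite, so the origin is a saddle point.

saddle point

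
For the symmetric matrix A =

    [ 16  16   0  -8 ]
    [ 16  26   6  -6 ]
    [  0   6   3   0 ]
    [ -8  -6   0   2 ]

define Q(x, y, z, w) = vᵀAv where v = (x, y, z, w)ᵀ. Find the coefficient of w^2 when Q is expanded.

2

The coefficient of w^2 is the diagonal entry A[4,4] = 2.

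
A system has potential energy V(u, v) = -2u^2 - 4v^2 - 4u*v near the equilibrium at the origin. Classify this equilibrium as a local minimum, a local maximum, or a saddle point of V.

The Hessian at the origin is H = [[-4, -4], [-4, -8]].
det H = -4·-8 − (-4)² = 16 > 0 and H[1,1] = -4 < 0, so H is negative definite.
Therefore the origin is a local maximum.

local maximum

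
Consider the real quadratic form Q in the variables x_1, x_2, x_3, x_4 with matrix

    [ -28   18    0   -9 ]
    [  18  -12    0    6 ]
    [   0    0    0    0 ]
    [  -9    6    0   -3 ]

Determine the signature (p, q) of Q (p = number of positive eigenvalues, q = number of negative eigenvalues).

Row-reducing A symmetrically gives the diagonal entries -28, -3/7, 0, 0.
Counting signs: 2 negative, 2 zero.

(0, 2)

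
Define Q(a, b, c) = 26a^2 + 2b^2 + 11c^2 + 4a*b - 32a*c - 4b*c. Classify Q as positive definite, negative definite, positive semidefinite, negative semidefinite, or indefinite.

positive definite

The symmetric matrix of Q is A = [[26, 2, -16], [2, 2, -2], [-16, -2, 11]].
Leading principal minors: Δ_1 = 26, Δ_2 = 48, Δ_3 = 40.
All leading principal minors are positive, so by Sylvester's criterion Q is positive definite.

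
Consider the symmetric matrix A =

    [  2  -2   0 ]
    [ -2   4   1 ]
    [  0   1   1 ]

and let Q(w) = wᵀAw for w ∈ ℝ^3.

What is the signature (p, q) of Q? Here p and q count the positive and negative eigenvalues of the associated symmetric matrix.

Symmetric row and column elimination reduces A to a congruent diagonal form with pivots 2, 2, 1/2.
That gives 3 positive pivots.

(3, 0)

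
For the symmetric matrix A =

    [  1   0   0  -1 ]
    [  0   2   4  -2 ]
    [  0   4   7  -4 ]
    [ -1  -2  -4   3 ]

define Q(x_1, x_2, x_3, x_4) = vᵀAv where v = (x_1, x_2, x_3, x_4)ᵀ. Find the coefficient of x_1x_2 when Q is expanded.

The coefficient of x_1x_2 is A[1,2] + A[2,1] = 2·0 = 0.

0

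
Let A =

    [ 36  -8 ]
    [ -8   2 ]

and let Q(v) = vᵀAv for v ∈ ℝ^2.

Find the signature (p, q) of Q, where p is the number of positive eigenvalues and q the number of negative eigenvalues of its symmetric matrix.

Symmetric row and column elimination reduces A to a congruent diagonal form with pivots 36, 2/9.
Counting signs: 2 positive.

(2, 0)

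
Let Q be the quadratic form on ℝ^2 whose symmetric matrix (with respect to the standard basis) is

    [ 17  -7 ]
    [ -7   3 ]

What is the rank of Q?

Congruent diagonalization of A (simultaneous row and column reduction) yields pivots 17, 2/17.
That gives 2 positive pivots.
The rank is the number of nonzero pivots: 2.

2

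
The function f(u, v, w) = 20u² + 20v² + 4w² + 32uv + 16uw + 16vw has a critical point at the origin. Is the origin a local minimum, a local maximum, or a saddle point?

local minimum

The Hessian at the origin is H = [[40, 32, 16], [32, 40, 16], [16, 16, 8]].
Applying the same elementary operations to the rows and columns of H produces a congruent diagonal matrix with entries 40, 72/5, 8/9.
Counting signs: 3 positive.
H is positive definite, so the origin is a strict local minimum.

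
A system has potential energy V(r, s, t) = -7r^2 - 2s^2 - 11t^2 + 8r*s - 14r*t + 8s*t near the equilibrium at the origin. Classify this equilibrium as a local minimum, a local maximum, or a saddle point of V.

The Hessian at the origin is H = [[-14, 8, -14], [8, -4, 8], [-14, 8, -22]].
An LDLᵀ factorisation of H has diagonal entries -14, 4/7, -8.
That gives 1 positive, 2 negative pivots.
H is indefinite, so the origin is a saddle point.

saddle point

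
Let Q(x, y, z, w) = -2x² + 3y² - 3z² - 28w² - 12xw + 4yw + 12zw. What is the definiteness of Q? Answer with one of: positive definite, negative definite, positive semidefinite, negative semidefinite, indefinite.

indefinite

Write A = [[-2, 0, 0, -6], [0, 3, 0, 2], [0, 0, -3, 6], [-6, 2, 6, -28]].
Applying the same elementary operations to the rows and columns of A produces a congruent diagonal matrix with entries -2, 3, -3, 2/3.
So there are 2 positive, 2 negative pivots.
Hence Q is indefinite.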